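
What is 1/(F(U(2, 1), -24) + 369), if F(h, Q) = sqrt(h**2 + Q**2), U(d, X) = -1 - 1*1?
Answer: 369/135581 - 2*sqrt(145)/135581 ≈ 0.0025440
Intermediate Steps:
U(d, X) = -2 (U(d, X) = -1 - 1 = -2)
F(h, Q) = sqrt(Q**2 + h**2)
1/(F(U(2, 1), -24) + 369) = 1/(sqrt((-24)**2 + (-2)**2) + 369) = 1/(sqrt(576 + 4) + 369) = 1/(sqrt(580) + 369) = 1/(2*sqrt(145) + 369) = 1/(369 + 2*sqrt(145))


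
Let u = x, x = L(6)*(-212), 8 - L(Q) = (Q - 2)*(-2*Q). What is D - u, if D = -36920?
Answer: -25048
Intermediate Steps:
L(Q) = 8 + 2*Q*(-2 + Q) (L(Q) = 8 - (Q - 2)*(-2*Q) = 8 - (-2 + Q)*(-2*Q) = 8 - (-2)*Q*(-2 + Q) = 8 + 2*Q*(-2 + Q))
x = -11872 (x = (8 - 4*6 + 2*6²)*(-212) = (8 - 24 + 2*36)*(-212) = (8 - 24 + 72)*(-212) = 56*(-212) = -11872)
u = -11872
D - u = -36920 - 1*(-11872) = -36920 + 11872 = -25048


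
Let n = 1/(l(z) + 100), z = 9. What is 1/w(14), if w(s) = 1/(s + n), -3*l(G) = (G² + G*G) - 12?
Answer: 701/50 ≈ 14.020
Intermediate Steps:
l(G) = 4 - 2*G²/3 (l(G) = -((G² + G*G) - 12)/3 = -((G² + G²) - 12)/3 = -(2*G² - 12)/3 = -(-12 + 2*G²)/3 = 4 - 2*G²/3)
n = 1/50 (n = 1/((4 - ⅔*9²) + 100) = 1/((4 - ⅔*81) + 100) = 1/((4 - 54) + 100) = 1/(-50 + 100) = 1/50 ≈ 0.020000)
w(s) = 1/(1/50 + s) (w(s) = 1/(s + 1/50) = 1/(1/50 + s))
1/w(14) = 1/(50/(1 + 50*14)) = 1/(50/(1 + 700)) = 1/(50/701) = 701/50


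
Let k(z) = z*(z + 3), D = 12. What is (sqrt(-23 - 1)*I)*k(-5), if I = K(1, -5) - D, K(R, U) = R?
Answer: -220*I*sqrt(6) ≈ -538.89*I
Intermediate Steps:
k(z) = z*(3 + z)
I = -11 (I = 1 - 1*12 = 1 - 12 = -11)
(sqrt(-23 - 1)*I)*k(-5) = (sqrt(-23 - 1)*(-11))*(-5*(3 - 5)) = (sqrt(-24)*(-11))*(-5*(-2)) = ((2*I*sqrt(6))*(-11))*10 = -22*I*sqrt(6)*10 = -220*I*sqrt(6)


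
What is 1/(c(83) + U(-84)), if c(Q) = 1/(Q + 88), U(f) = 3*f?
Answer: -171/43091 ≈ -0.0039683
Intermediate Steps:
c(Q) = 1/(88 + Q)
1/(c(83) + U(-84)) = 1/(1/(88 + 83) + 3*(-84)) = 1/(1/171 - 252) = 1/(-43091/171) = -171/43091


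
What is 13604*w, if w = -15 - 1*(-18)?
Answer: 40812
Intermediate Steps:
w = 3 (w = -15 + 18 = 3)
13604*w = 13604*3 = 40812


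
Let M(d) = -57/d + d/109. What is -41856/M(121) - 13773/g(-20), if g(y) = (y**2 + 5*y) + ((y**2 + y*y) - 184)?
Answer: -126445901247/1930012 ≈ -65516.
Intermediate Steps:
M(d) = -57/d + d/109 (M(d) = -57/d + d*(1/109) = -57/d + d/109)
g(y) = -184 + 3*y**2 + 5*y (g(y) = (y**2 + 5*y) + ((y**2 + y**2) - 184) = (y**2 + 5*y) + (2*y**2 - 184) = (y**2 + 5*y) + (-184 + 2*y**2) = -184 + 3*y**2 + 5*y)
-41856/M(121) - 13773/g(-20) = -41856/(-57/121 + (1/109)*121) - 13773/(-184 + 3*(-20)**2 + 5*(-20)) = -41856/(-57*1/121 + 121/109) - 13773/(-184 + 3*400 - 100) = -41856/(-57/121 + 121/109) - 13773/(-184 + 1200 - 100) = -41856/8428/13189 - 13773/916 = -41856*13189/8428 - 13773*1/916 = -138009696/2107 - 13773/916 = -126445901247/1930012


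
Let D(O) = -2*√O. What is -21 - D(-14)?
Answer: -21 + 2*I*√14 ≈ -21.0 + 7.4833*I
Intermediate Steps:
-21 - D(-14) = -21 - (-2)*√(-14) = -21 - (-2)*I*√14 = -21 + 2*I*√14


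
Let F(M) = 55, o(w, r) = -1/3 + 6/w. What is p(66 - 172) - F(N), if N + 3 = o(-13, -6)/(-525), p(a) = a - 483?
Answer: -644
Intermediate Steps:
o(w, r) = -1/3 + 6/w (o(w, r) = -1*1/3 + 6/w = -1/3 + 6/w)
p(a) = -483 + a
N = -61394/20475 (N = -3 + ((1/3)*(18 - 1*(-13))/(-13))/(-525) = -3 + ((1/3)*(-1/13)*(18 + 13))*(-1/525) = -3 + ((1/3)*(-1/13)*31)*(-1/525) = -3 - 31/39*(-1/525) = -3 + 31/20475 = -61394/20475 ≈ -2.9985)
p(66 - 172) - F(N) = (-483 + (66 - 172)) - 1*55 = (-483 - 106) - 55 = -589 - 55 = -644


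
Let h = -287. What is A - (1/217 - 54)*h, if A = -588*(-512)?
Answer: 8852339/31 ≈ 2.8556e+5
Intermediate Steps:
A = 301056
A - (1/217 - 54)*h = 301056 - (1/217 - 54)*(-287) = 301056 - (-11717)*(-287)/217 = 301056 - 1*480397/31 = 301056 - 480397/31 = 8852339/31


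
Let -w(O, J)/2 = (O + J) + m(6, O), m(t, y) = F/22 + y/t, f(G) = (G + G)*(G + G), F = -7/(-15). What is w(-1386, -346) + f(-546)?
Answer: 197404343/165 ≈ 1.1964e+6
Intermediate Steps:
F = 7/15 (F = -7*(-1/15) = 7/15 ≈ 0.46667)
f(G) = 4*G² (f(G) = (2*G)*(2*G) = 4*G²)
m(t, y) = 7/330 + y/t (m(t, y) = (7/15)/22 + y/t = (7/15)*(1/22) + y/t = 7/330 + y/t)
w(O, J) = -7/165 - 2*J - 7*O/3 (w(O, J) = -2*((O + J) + (7/330 + O/6)) = -2*((J + O) + (7/330 + O*(⅙))) = -2*((J + O) + (7/330 + O/6)) = -2*(7/330 + J + 7*O/6) = -7/165 - 2*J - 7*O/3)
w(-1386, -346) + f(-546) = (-7/165 - 2*(-346) - 7/3*(-1386)) + 4*(-546)² = (-7/165 + 692 + 3234) + 4*298116 = 647783/165 + 1192464 = 197404343/165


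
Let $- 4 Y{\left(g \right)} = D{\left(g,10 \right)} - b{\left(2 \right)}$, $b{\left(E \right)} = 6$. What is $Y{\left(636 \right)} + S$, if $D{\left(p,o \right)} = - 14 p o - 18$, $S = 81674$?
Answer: $103940$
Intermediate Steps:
$D{\left(p,o \right)} = -18 - 14 o p$ ($D{\left(p,o \right)} = - 14 o p - 18 = -18 - 14 o p$)
$Y{\left(g \right)} = 6 + 35 g$ ($Y{\left(g \right)} = - \frac{\left(-18 - 140 g\right) - 6}{4} = - \frac{-24 - 140 g}{4} = 6 + 35 g$)
$Y{\left(636 \right)} + S = \left(6 + 35 \cdot 636\right) + 81674 = \left(6 + 22260\right) + 81674 = 22266 + 81674 = 103940$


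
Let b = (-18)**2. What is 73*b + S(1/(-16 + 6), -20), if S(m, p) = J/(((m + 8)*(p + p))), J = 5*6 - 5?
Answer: 7474007/316 ≈ 23652.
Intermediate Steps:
J = 25 (J = 30 - 5 = 25)
S(m, p) = 25/(2*p*(8 + m)) (S(m, p) = 25/(((m + 8)*(p + p))) = 25/(((8 + m)*(2*p))) = 25/((2*p*(8 + m))) = 25*(1/(2*p*(8 + m))) = 25/(2*p*(8 + m)))
b = 324
73*b + S(1/(-16 + 6), -20) = 73*324 + (25/2)/(-20*(8 + 1/(-16 + 6))) = 23652 + (25/2)*(-1/20)/(8 + 1/(-10)) = 23652 + (25/2)*(-1/20)/(8 - 1/10) = 23652 + (25/2)*(-1/20)/(79/10) = 23652 + (25/2)*(-1/20)*(10/79) = 23652 - 25/316 = 7474007/316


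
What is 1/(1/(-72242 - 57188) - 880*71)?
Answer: -129430/8086786401 ≈ -1.6005e-5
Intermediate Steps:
1/(1/(-72242 - 57188) - 880*71) = 1/(1/(-129430) - 62480) = 1/(-1/129430 - 62480) = 1/(-8086786401/129430) = -129430/8086786401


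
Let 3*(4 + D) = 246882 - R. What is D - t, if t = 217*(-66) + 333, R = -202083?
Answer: 163640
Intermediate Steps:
t = -13989 (t = -14322 + 333 = -13989)
D = 149651 (D = -4 + (246882 - 1*(-202083))/3 = -4 + (246882 + 202083)/3 = -4 + (⅓)*448965 = -4 + 149655 = 149651)
D - t = 149651 - 1*(-13989) = 149651 + 13989 = 163640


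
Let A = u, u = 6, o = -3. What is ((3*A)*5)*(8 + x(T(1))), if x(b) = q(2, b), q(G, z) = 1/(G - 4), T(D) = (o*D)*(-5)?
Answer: 675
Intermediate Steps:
T(D) = 15*D (T(D) = -3*D*(-5) = 15*D)
q(G, z) = 1/(-4 + G)
x(b) = -1/2 (x(b) = 1/(-4 + 2) = 1/(-2) = -1/2)
A = 6
((3*A)*5)*(8 + x(T(1))) = ((3*6)*5)*(8 - 1/2) = (18*5)*(15/2) = 90*(15/2) = 675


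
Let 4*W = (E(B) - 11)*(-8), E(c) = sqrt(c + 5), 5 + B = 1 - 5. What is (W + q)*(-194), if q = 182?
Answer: -39576 + 776*I ≈ -39576.0 + 776.0*I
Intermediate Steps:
B = -9 (B = -5 + (1 - 5) = -5 - 4 = -9)
E(c) = sqrt(5 + c)
W = 22 - 4*I (W = ((sqrt(5 - 9) - 11)*(-8))/4 = ((sqrt(-4) - 11)*(-8))/4 = ((2*I - 11)*(-8))/4 = ((-11 + 2*I)*(-8))/4 = (88 - 16*I)/4 = 22 - 4*I ≈ 22.0 - 4.0*I)
(W + q)*(-194) = ((22 - 4*I) + 182)*(-194) = (204 - 4*I)*(-194) = -39576 + 776*I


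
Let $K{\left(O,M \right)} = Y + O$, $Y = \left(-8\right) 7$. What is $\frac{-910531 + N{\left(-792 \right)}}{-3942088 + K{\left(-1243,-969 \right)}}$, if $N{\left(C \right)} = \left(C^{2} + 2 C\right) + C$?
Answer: $\frac{285643}{3943387} \approx 0.072436$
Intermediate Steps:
$Y = -56$
$K{\left(O,M \right)} = -56 + O$
$N{\left(C \right)} = C^{2} + 3 C$
$\frac{-910531 + N{\left(-792 \right)}}{-3942088 + K{\left(-1243,-969 \right)}} = \frac{-910531 - 792 \left(3 - 792\right)}{-3942088 - 1299} = \frac{-910531 - -624888}{-3942088 - 1299} = \frac{-910531 + 624888}{-3943387} = \left(-285643\right) \left(- \frac{1}{3943387}\right) = \frac{285643}{3943387}$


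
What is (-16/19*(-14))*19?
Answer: 224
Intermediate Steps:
(-16/19*(-14))*19 = (-16*1/19*(-14))*19 = -16/19*(-14)*19 = (224/19)*19 = 224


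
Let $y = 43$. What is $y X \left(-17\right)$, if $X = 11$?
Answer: $-8041$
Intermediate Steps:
$y X \left(-17\right) = 43 \cdot 11 \left(-17\right) = 473 \left(-17\right) = -8041$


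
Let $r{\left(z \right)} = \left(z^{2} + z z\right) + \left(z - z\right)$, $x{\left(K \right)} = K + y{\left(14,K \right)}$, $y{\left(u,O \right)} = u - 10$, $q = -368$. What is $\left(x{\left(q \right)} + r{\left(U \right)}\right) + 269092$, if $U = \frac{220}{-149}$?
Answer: $\frac{5966127128}{22201} \approx 2.6873 \cdot 10^{5}$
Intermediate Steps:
$y{\left(u,O \right)} = -10 + u$
$x{\left(K \right)} = 4 + K$ ($x{\left(K \right)} = K + \left(-10 + 14\right) = K + 4 = 4 + K$)
$U = - \frac{220}{149}$ ($U = 220 \left(- \frac{1}{149}\right) = - \frac{220}{149} \approx -1.4765$)
$r{\left(z \right)} = 2 z^{2}$ ($r{\left(z \right)} = \left(z^{2} + z^{2}\right) + 0 = 2 z^{2} + 0 = 2 z^{2}$)
$\left(x{\left(q \right)} + r{\left(U \right)}\right) + 269092 = \left(\left(4 - 368\right) + 2 \left(- \frac{220}{149}\right)^{2}\right) + 269092 = \left(-364 + 2 \cdot \frac{48400}{22201}\right) + 269092 = \left(-364 + \frac{96800}{22201}\right) + 269092 = - \frac{7984364}{22201} + 269092 = \frac{5966127128}{22201}$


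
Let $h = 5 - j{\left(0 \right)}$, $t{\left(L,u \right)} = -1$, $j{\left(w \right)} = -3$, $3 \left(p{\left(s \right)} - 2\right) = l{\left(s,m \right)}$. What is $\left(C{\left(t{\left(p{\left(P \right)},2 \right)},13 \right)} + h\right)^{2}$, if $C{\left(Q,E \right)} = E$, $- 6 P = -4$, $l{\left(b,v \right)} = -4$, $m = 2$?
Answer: $441$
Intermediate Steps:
$P = \frac{2}{3}$ ($P = \left(- \frac{1}{6}\right) \left(-4\right) = \frac{2}{3} \approx 0.66667$)
$p{\left(s \right)} = \frac{2}{3}$ ($p{\left(s \right)} = 2 + \frac{1}{3} \left(-4\right) = 2 - \frac{4}{3} = \frac{2}{3}$)
$h = 8$ ($h = 5 - -3 = 5 + 3 = 8$)
$\left(C{\left(t{\left(p{\left(P \right)},2 \right)},13 \right)} + h\right)^{2} = \left(13 + 8\right)^{2} = 21^{2} = 441$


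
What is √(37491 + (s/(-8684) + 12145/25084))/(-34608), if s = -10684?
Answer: -3*√343174575780957063/314110075552 ≈ -0.0055950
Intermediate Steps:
√(37491 + (s/(-8684) + 12145/25084))/(-34608) = √(37491 + (-10684/(-8684) + 12145/25084))/(-34608) = √(37491 + (-10684*(-1/8684) + 12145*(1/25084)))*(-1/34608) = √(37491 + (2671/2171 + 12145/25084))*(-1/34608) = √(37491 + 93366159/54457364)*(-1/34608) = √(2041754399883/54457364)*(-1/34608) = (9*√343174575780957063/27228682)*(-1/34608) = -3*√343174575780957063/314110075552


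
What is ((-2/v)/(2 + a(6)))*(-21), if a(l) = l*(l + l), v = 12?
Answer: 7/148 ≈ 0.047297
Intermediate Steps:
a(l) = 2*l**2 (a(l) = l*(2*l) = 2*l**2)
((-2/v)/(2 + a(6)))*(-21) = ((-2/12)/(2 + 2*6**2))*(-21) = ((-2*1/12)/(2 + 2*36))*(-21) = -1/(6*(2 + 72))*(-21) = -1/6/74*(-21) = -1/6*1/74*(-21) = -1/444*(-21) = 7/148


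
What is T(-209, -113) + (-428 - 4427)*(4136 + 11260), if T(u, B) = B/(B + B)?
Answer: -149495159/2 ≈ -7.4748e+7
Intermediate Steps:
T(u, B) = ½ (T(u, B) = B/((2*B)) = B*(1/(2*B)) = ½)
T(-209, -113) + (-428 - 4427)*(4136 + 11260) = ½ + (-428 - 4427)*(4136 + 11260) = ½ - 4855*15396 = ½ - 74747580 = -149495159/2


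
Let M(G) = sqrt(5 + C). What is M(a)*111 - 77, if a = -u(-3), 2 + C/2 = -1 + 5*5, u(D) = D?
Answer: 700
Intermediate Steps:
C = 44 (C = -4 + 2*(-1 + 5*5) = -4 + 2*(-1 + 25) = -4 + 2*24 = -4 + 48 = 44)
a = 3 (a = -1*(-3) = 3)
M(G) = 7 (M(G) = sqrt(5 + 44) = sqrt(49) = 7)
M(a)*111 - 77 = 7*111 - 77 = 777 - 77 = 700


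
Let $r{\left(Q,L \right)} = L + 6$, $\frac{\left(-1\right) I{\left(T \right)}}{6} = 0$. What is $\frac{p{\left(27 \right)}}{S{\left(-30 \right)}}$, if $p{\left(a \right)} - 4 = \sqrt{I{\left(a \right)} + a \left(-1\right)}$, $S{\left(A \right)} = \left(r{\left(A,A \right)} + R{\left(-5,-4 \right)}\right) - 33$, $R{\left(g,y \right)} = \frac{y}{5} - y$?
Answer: $- \frac{20}{269} - \frac{15 i \sqrt{3}}{269} \approx -0.074349 - 0.096583 i$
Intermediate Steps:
$I{\left(T \right)} = 0$ ($I{\left(T \right)} = \left(-6\right) 0 = 0$)
$r{\left(Q,L \right)} = 6 + L$
$R{\left(g,y \right)} = - \frac{4 y}{5}$ ($R{\left(g,y \right)} = y \frac{1}{5} - y = \frac{y}{5} - y = - \frac{4 y}{5}$)
$S{\left(A \right)} = - \frac{119}{5} + A$ ($S{\left(A \right)} = \left(\left(6 + A\right) - - \frac{16}{5}\right) - 33 = \left(\left(6 + A\right) + \frac{16}{5}\right) - 33 = \left(\frac{46}{5} + A\right) - 33 = - \frac{119}{5} + A$)
$p{\left(a \right)} = 4 + \sqrt{- a}$ ($p{\left(a \right)} = 4 + \sqrt{0 + a \left(-1\right)} = 4 + \sqrt{0 - a} = 4 + \sqrt{- a}$)
$\frac{p{\left(27 \right)}}{S{\left(-30 \right)}} = \frac{4 + \sqrt{\left(-1\right) 27}}{- \frac{119}{5} - 30} = \frac{4 + \sqrt{-27}}{- \frac{269}{5}} = \left(4 + 3 i \sqrt{3}\right) \left(- \frac{5}{269}\right) = - \frac{20}{269} - \frac{15 i \sqrt{3}}{269}$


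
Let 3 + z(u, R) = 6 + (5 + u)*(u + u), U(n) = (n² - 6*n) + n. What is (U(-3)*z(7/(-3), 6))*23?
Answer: -15640/3 ≈ -5213.3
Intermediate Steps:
U(n) = n² - 5*n
z(u, R) = 3 + 2*u*(5 + u) (z(u, R) = -3 + (6 + (5 + u)*(u + u)) = -3 + (6 + (5 + u)*(2*u)) = -3 + (6 + 2*u*(5 + u)) = 3 + 2*u*(5 + u))
(U(-3)*z(7/(-3), 6))*23 = ((-3*(-5 - 3))*(3 + 2*(7/(-3))² + 10*(7/(-3))))*23 = ((-3*(-8))*(3 + 2*(7*(-⅓))² + 10*(7*(-⅓))))*23 = (24*(3 + 2*(-7/3)² + 10*(-7/3)))*23 = (24*(3 + 2*(49/9) - 70/3))*23 = (24*(3 + 98/9 - 70/3))*23 = (24*(-85/9))*23 = -680/3*23 = -15640/3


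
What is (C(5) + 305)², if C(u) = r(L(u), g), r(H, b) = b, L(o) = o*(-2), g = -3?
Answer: 91204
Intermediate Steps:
L(o) = -2*o
C(u) = -3
(C(5) + 305)² = (-3 + 305)² = 302² = 91204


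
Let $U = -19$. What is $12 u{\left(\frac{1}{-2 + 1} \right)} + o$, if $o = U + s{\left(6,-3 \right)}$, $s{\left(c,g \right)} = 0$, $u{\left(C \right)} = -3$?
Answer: $-55$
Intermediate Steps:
$o = -19$ ($o = -19 + 0 = -19$)
$12 u{\left(\frac{1}{-2 + 1} \right)} + o = 12 \left(-3\right) - 19 = -36 - 19 = -55$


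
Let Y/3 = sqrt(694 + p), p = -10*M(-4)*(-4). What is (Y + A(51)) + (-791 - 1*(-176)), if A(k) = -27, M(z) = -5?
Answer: -642 + 3*sqrt(494) ≈ -575.32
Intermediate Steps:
p = -200 (p = -10*(-5)*(-4) = 50*(-4) = -200)
Y = 3*sqrt(494) (Y = 3*sqrt(694 - 200) = 3*sqrt(494) ≈ 66.678)
(Y + A(51)) + (-791 - 1*(-176)) = (3*sqrt(494) - 27) + (-791 - 1*(-176)) = (-27 + 3*sqrt(494)) + (-791 + 176) = (-27 + 3*sqrt(494)) - 615 = -642 + 3*sqrt(494)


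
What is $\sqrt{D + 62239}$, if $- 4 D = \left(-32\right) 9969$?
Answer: $\sqrt{141991} \approx 376.82$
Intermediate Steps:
$D = 79752$ ($D = - \frac{\left(-32\right) 9969}{4} = \left(- \frac{1}{4}\right) \left(-319008\right) = 79752$)
$\sqrt{D + 62239} = \sqrt{79752 + 62239} = \sqrt{141991}$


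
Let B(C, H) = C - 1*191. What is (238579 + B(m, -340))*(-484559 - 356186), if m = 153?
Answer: -200552153045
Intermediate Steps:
B(C, H) = -191 + C (B(C, H) = C - 191 = -191 + C)
(238579 + B(m, -340))*(-484559 - 356186) = (238579 + (-191 + 153))*(-484559 - 356186) = (238579 - 38)*(-840745) = 238541*(-840745) = -200552153045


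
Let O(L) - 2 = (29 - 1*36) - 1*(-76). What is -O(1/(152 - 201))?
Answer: -71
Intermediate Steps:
O(L) = 71 (O(L) = 2 + ((29 - 1*36) - 1*(-76)) = 2 + ((29 - 36) + 76) = 2 + (-7 + 76) = 2 + 69 = 71)
-O(1/(152 - 201)) = -1*71 = -71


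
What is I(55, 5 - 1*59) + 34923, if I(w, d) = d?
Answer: 34869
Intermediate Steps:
I(55, 5 - 1*59) + 34923 = (5 - 1*59) + 34923 = (5 - 59) + 34923 = -54 + 34923 = 34869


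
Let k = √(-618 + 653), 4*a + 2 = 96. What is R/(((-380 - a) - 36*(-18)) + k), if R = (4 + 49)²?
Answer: 2747202/238981 - 11236*√35/238981 ≈ 11.217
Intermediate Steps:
a = 47/2 (a = -½ + (¼)*96 = -½ + 24 = 47/2 ≈ 23.500)
k = √35 ≈ 5.9161
R = 2809 (R = 53² = 2809)
R/(((-380 - a) - 36*(-18)) + k) = 2809/(((-380 - 1*47/2) - 36*(-18)) + √35) = 2809/(((-380 - 47/2) + 648) + √35) = 2809/((-807/2 + 648) + √35) = 2809/(489/2 + √35)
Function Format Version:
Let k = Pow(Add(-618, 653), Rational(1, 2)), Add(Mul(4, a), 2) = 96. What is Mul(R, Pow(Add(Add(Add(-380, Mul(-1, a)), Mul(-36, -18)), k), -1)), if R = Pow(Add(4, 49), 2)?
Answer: Add(Rational(2747202, 238981), Mul(Rational(-11236, 238981), Pow(35, Rational(1, 2)))) ≈ 11.217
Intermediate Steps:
a = Rational(47, 2) (a = Add(Rational(-1, 2), Mul(Rational(1, 4), 96)) = Add(Rational(-1, 2), 24) = Rational(47, 2) ≈ 23.500)
k = Pow(35, Rational(1, 2)) ≈ 5.9161
R = 2809 (R = Pow(53, 2) = 2809)
Mul(R, Pow(Add(Add(Add(-380, Mul(-1, a)), Mul(-36, -18)), k), -1)) = Mul(2809, Pow(Add(Add(Add(-380, Mul(-1, Rational(47, 2))), Mul(-36, -18)), Pow(35, Rational(1, 2))), -1)) = Mul(2809, Pow(Add(Add(Add(-380, Rational(-47, 2)), 648), Pow(35, Rational(1, 2))), -1)) = Mul(2809, Pow(Add(Add(Rational(-807, 2), 648), Pow(35, Rational(1, 2))), -1)) = Mul(2809, Pow(Add(Rational(489, 2), Pow(35, Rational(1, 2))), -1))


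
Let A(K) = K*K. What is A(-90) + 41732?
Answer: 49832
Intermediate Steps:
A(K) = K²
A(-90) + 41732 = (-90)² + 41732 = 8100 + 41732 = 49832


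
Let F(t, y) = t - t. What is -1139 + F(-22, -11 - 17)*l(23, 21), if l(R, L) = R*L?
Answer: -1139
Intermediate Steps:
l(R, L) = L*R
F(t, y) = 0
-1139 + F(-22, -11 - 17)*l(23, 21) = -1139 + 0*(21*23) = -1139 + 0*483 = -1139 + 0 = -1139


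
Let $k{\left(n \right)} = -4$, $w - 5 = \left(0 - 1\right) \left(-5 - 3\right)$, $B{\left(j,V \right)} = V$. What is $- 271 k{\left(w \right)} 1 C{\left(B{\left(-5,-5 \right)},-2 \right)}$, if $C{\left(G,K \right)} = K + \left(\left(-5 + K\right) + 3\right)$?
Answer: $-6504$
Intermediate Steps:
$w = 13$ ($w = 5 + \left(0 - 1\right) \left(-5 - 3\right) = 5 - -8 = 5 + 8 = 13$)
$C{\left(G,K \right)} = -2 + 2 K$ ($C{\left(G,K \right)} = K + \left(-2 + K\right) = -2 + 2 K$)
$- 271 k{\left(w \right)} 1 C{\left(B{\left(-5,-5 \right)},-2 \right)} = - 271 \left(-4\right) 1 \left(-2 + 2 \left(-2\right)\right) = - 271 \left(- 4 \left(-2 - 4\right)\right) = - 271 \left(\left(-4\right) \left(-6\right)\right) = \left(-271\right) 24 = -6504$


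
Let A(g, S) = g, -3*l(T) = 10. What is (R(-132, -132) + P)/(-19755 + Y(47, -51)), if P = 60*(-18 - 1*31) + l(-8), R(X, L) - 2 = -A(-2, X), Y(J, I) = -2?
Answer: 8818/59271 ≈ 0.14877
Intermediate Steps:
l(T) = -10/3 (l(T) = -⅓*10 = -10/3)
R(X, L) = 4 (R(X, L) = 2 - 1*(-2) = 2 + 2 = 4)
P = -8830/3 (P = 60*(-18 - 1*31) - 10/3 = 60*(-18 - 31) - 10/3 = 60*(-49) - 10/3 = -2940 - 10/3 = -8830/3 ≈ -2943.3)
(R(-132, -132) + P)/(-19755 + Y(47, -51)) = (4 - 8830/3)/(-19755 - 2) = -8818/3/(-19757) = -8818/3*(-1/19757) = 8818/59271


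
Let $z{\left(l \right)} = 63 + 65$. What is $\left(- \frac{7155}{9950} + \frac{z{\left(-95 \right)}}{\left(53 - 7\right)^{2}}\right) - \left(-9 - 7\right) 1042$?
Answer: $\frac{17550087801}{1052710} \approx 16671.0$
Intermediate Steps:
$z{\left(l \right)} = 128$
$\left(- \frac{7155}{9950} + \frac{z{\left(-95 \right)}}{\left(53 - 7\right)^{2}}\right) - \left(-9 - 7\right) 1042 = \left(- \frac{7155}{9950} + \frac{128}{\left(53 - 7\right)^{2}}\right) - \left(-9 - 7\right) 1042 = \left(\left(-7155\right) \frac{1}{9950} + \frac{128}{46^{2}}\right) - \left(-9 - 7\right) 1042 = \left(- \frac{1431}{1990} + \frac{128}{2116}\right) - \left(-16\right) 1042 = \left(- \frac{1431}{1990} + 128 \cdot \frac{1}{2116}\right) - -16672 = \left(- \frac{1431}{1990} + \frac{32}{529}\right) + 16672 = - \frac{693319}{1052710} + 16672 = \frac{17550087801}{1052710}$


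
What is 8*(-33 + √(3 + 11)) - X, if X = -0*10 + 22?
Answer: -286 + 8*√14 ≈ -256.07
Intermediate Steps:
X = 22 (X = -24*0 + 22 = 0 + 22 = 22)
8*(-33 + √(3 + 11)) - X = 8*(-33 + √(3 + 11)) - 1*22 = 8*(-33 + √14) - 22 = (-264 + 8*√14) - 22 = -286 + 8*√14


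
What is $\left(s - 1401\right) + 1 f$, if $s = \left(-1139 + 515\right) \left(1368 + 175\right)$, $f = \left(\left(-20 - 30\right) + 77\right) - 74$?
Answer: $-964280$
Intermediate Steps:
$f = -47$ ($f = \left(\left(-20 - 30\right) + 77\right) - 74 = \left(-50 + 77\right) - 74 = 27 - 74 = -47$)
$s = -962832$ ($s = \left(-624\right) 1543 = -962832$)
$\left(s - 1401\right) + 1 f = \left(-962832 - 1401\right) + 1 \left(-47\right) = -964233 - 47 = -964280$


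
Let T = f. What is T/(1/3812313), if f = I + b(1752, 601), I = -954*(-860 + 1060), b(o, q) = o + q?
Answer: -718418947911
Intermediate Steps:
I = -190800 (I = -954*200 = -190800)
f = -188447 (f = -190800 + (1752 + 601) = -190800 + 2353 = -188447)
T = -188447
T/(1/3812313) = -188447/(1/3812313) = -188447/1/3812313 = -188447*3812313 = -718418947911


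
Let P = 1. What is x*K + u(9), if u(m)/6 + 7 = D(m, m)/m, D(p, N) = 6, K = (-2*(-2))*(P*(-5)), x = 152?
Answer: -3078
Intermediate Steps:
K = -20 (K = (-2*(-2))*(1*(-5)) = 4*(-5) = -20)
u(m) = -42 + 36/m (u(m) = -42 + 6*(6/m) = -42 + 36/m)
x*K + u(9) = 152*(-20) + (-42 + 36/9) = -3040 + (-42 + 36*(1/9)) = -3040 + (-42 + 4) = -3040 - 38 = -3078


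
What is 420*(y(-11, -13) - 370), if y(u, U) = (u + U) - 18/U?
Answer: -2143680/13 ≈ -1.6490e+5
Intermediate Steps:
y(u, U) = U + u - 18/U (y(u, U) = (U + u) - 18/U = U + u - 18/U)
420*(y(-11, -13) - 370) = 420*((-13 - 11 - 18/(-13)) - 370) = 420*((-13 - 11 - 18*(-1/13)) - 370) = 420*((-13 - 11 + 18/13) - 370) = 420*(-294/13 - 370) = 420*(-5104/13) = -2143680/13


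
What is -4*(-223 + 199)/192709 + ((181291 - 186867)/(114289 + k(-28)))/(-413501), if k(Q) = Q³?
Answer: 333317541976/668900679542403 ≈ 0.00049831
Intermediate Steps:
-4*(-223 + 199)/192709 + ((181291 - 186867)/(114289 + k(-28)))/(-413501) = -4*(-223 + 199)/192709 + ((181291 - 186867)/(114289 + (-28)³))/(-413501) = -4*(-24)*(1/192709) - 5576/(114289 - 21952)*(-1/413501) = 96*(1/192709) - 5576/92337*(-1/413501) = 96/192709 - 5576*1/92337*(-1/413501) = 96/192709 - 5576/92337*(-1/413501) = 96/192709 + 5576/38181441837 = 333317541976/668900679542403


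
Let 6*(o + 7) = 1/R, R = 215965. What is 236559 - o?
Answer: 306539857139/1295790 ≈ 2.3657e+5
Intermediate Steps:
o = -9070529/1295790 (o = -7 + (⅙)/215965 = -7 + (⅙)*(1/215965) = -7 + 1/1295790 = -9070529/1295790 ≈ -7.0000)
236559 - o = 236559 - 1*(-9070529/1295790) = 236559 + 9070529/1295790 = 306539857139/1295790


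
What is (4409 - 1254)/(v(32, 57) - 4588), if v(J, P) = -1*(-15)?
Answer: -3155/4573 ≈ -0.68992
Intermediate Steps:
v(J, P) = 15
(4409 - 1254)/(v(32, 57) - 4588) = (4409 - 1254)/(15 - 4588) = 3155/(-4573) = 3155*(-1/4573) = -3155/4573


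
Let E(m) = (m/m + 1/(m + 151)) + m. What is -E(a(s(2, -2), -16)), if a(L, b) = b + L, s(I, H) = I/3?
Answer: 17492/1221 ≈ 14.326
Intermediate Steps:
s(I, H) = I/3 (s(I, H) = I*(1/3) = I/3)
a(L, b) = L + b
E(m) = 1 + m + 1/(151 + m) (E(m) = (1 + 1/(151 + m)) + m = 1 + m + 1/(151 + m))
-E(a(s(2, -2), -16)) = -(152 + ((1/3)*2 - 16)**2 + 152*((1/3)*2 - 16))/(151 + ((1/3)*2 - 16)) = -(152 + (2/3 - 16)**2 + 152*(2/3 - 16))/(151 + (2/3 - 16)) = -(152 + (-46/3)**2 + 152*(-46/3))/(151 - 46/3) = -(152 + 2116/9 - 6992/3)/407/3 = -3*(-17492)/(407*9) = -1*(-17492/1221) = 17492/1221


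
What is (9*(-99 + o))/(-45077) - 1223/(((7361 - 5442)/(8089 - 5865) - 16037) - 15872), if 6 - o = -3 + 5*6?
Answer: 199248069064/3198830569669 ≈ 0.062288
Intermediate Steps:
o = -21 (o = 6 - (-3 + 5*6) = 6 - (-3 + 30) = 6 - 1*27 = 6 - 27 = -21)
(9*(-99 + o))/(-45077) - 1223/(((7361 - 5442)/(8089 - 5865) - 16037) - 15872) = (9*(-99 - 21))/(-45077) - 1223/(((7361 - 5442)/(8089 - 5865) - 16037) - 15872) = (9*(-120))*(-1/45077) - 1223/((1919/2224 - 16037) - 15872) = -1080*(-1/45077) - 1223/((1919*(1/2224) - 16037) - 15872) = 1080/45077 - 1223/((1919/2224 - 16037) - 15872) = 1080/45077 - 1223/(-35664369/2224 - 15872) = 1080/45077 - 1223/(-70963697/2224) = 1080/45077 - 1223*(-2224/70963697) = 1080/45077 + 2719952/70963697 = 199248069064/3198830569669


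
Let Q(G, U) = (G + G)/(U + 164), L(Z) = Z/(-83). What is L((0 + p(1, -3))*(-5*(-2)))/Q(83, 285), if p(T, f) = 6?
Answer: -13470/6889 ≈ -1.9553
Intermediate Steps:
L(Z) = -Z/83 (L(Z) = Z*(-1/83) = -Z/83)
Q(G, U) = 2*G/(164 + U) (Q(G, U) = (2*G)/(164 + U) = 2*G/(164 + U))
L((0 + p(1, -3))*(-5*(-2)))/Q(83, 285) = (-(0 + 6)*(-5*(-2))/83)/((2*83/(164 + 285))) = (-6*10/83)/((2*83/449)) = (-1/83*60)/((2*83*(1/449))) = -60/(83*166/449) = -60/83*449/166 = -13470/6889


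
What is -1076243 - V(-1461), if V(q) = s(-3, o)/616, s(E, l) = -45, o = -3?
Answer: -662965643/616 ≈ -1.0762e+6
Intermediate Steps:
V(q) = -45/616
-1076243 - V(-1461) = -1076243 - 1*(-45/616) = -1076243 + 45/616 = -662965643/616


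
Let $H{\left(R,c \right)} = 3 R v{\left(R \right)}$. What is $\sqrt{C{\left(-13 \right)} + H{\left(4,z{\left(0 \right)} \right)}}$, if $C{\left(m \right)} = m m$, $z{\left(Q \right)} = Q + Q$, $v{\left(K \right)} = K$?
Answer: $\sqrt{217} \approx 14.731$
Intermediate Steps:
$z{\left(Q \right)} = 2 Q$
$C{\left(m \right)} = m^{2}$
$H{\left(R,c \right)} = 3 R^{2}$ ($H{\left(R,c \right)} = 3 R R = 3 R^{2}$)
$\sqrt{C{\left(-13 \right)} + H{\left(4,z{\left(0 \right)} \right)}} = \sqrt{\left(-13\right)^{2} + 3 \cdot 4^{2}} = \sqrt{169 + 3 \cdot 16} = \sqrt{169 + 48} = \sqrt{217}$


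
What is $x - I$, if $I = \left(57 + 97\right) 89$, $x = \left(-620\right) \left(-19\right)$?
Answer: $-1926$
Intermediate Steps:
$x = 11780$
$I = 13706$ ($I = 154 \cdot 89 = 13706$)
$x - I = 11780 - 13706 = -1926$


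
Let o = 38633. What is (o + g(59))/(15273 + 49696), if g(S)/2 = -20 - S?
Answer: 38475/64969 ≈ 0.59221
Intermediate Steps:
g(S) = -40 - 2*S (g(S) = 2*(-20 - S) = -40 - 2*S)
(o + g(59))/(15273 + 49696) = (38633 + (-40 - 2*59))/(15273 + 49696) = (38633 + (-40 - 118))/64969 = (38633 - 158)*(1/64969) = 38475*(1/64969) = 38475/64969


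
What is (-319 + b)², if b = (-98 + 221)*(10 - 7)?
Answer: 2500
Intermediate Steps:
b = 369 (b = 123*3 = 369)
(-319 + b)² = (-319 + 369)² = 50² = 2500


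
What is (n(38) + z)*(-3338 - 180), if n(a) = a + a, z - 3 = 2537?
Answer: -9203088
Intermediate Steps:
z = 2540 (z = 3 + 2537 = 2540)
n(a) = 2*a
(n(38) + z)*(-3338 - 180) = (2*38 + 2540)*(-3338 - 180) = (76 + 2540)*(-3518) = 2616*(-3518) = -9203088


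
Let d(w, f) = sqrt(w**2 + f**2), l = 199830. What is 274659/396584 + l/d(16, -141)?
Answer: 274659/396584 + 199830*sqrt(20137)/20137 ≈ 1408.9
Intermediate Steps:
d(w, f) = sqrt(f**2 + w**2)
274659/396584 + l/d(16, -141) = 274659/396584 + 199830/(sqrt((-141)**2 + 16**2)) = 274659*(1/396584) + 199830/(sqrt(19881 + 256)) = 274659/396584 + 199830/(sqrt(20137)) = 274659/396584 + 199830*(sqrt(20137)/20137) = 274659/396584 + 199830*sqrt(20137)/20137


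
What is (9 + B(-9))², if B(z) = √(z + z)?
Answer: 63 + 54*I*√2 ≈ 63.0 + 76.368*I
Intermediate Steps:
B(z) = √2*√z (B(z) = √(2*z) = √2*√z)
(9 + B(-9))² = (9 + √2*√(-9))² = (9 + √2*(3*I))² = (9 + 3*I*√2)²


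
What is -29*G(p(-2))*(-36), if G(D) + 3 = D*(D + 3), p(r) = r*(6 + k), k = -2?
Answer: 38628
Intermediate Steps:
p(r) = 4*r (p(r) = r*(6 - 2) = r*4 = 4*r)
G(D) = -3 + D*(3 + D) (G(D) = -3 + D*(D + 3) = -3 + D*(3 + D))
-29*G(p(-2))*(-36) = -29*(-3 + (4*(-2))² + 3*(4*(-2)))*(-36) = -29*(-3 + (-8)² + 3*(-8))*(-36) = -29*(-3 + 64 - 24)*(-36) = -29*37*(-36) = -1073*(-36) = 38628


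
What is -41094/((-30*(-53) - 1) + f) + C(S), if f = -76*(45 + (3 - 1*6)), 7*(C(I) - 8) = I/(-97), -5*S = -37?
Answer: 26141757/777455 ≈ 33.625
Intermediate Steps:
S = 37/5 (S = -1/5*(-37) = 37/5 ≈ 7.4000)
C(I) = 8 - I/679 (C(I) = 8 + (I/(-97))/7 = 8 + (I*(-1/97))/7 = 8 + (-I/97)/7 = 8 - I/679)
f = -3192 (f = -76*(45 + (3 - 6)) = -76*(45 - 3) = -76*42 = -3192)
-41094/((-30*(-53) - 1) + f) + C(S) = -41094/((-30*(-53) - 1) - 3192) + (8 - 1/679*37/5) = -41094/((1590 - 1) - 3192) + (8 - 37/3395) = -41094/(1589 - 3192) + 27123/3395 = -41094/(-1603) + 27123/3395 = -41094*(-1/1603) + 27123/3395 = 41094/1603 + 27123/3395 = 26141757/777455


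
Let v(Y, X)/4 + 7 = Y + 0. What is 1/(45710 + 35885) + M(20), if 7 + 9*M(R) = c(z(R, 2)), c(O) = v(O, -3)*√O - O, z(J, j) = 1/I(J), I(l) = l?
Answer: -766981/979140 - 139*√5/450 ≈ -1.4740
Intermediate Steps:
v(Y, X) = -28 + 4*Y (v(Y, X) = -28 + 4*(Y + 0) = -28 + 4*Y)
z(J, j) = 1/J
c(O) = -O + √O*(-28 + 4*O) (c(O) = (-28 + 4*O)*√O - O = √O*(-28 + 4*O) - O = -O + √O*(-28 + 4*O))
M(R) = -7/9 - 1/(9*R) + 4*√(1/R)*(-7 + 1/R)/9 (M(R) = -7/9 + (-1/R + 4*√(1/R)*(-7 + 1/R))/9 = -7/9 + (-1/(9*R) + 4*√(1/R)*(-7 + 1/R)/9) = -7/9 - 1/(9*R) + 4*√(1/R)*(-7 + 1/R)/9)
1/(45710 + 35885) + M(20) = 1/(45710 + 35885) + (⅑)*(-1 - 7*20 + 4*√(1/20)*(1 - 7*20))/20 = 1/81595 + (⅑)*(1/20)*(-1 - 140 + 4*√(1/20)*(1 - 140)) = 1/81595 + (⅑)*(1/20)*(-1 - 140 + 4*(√5/10)*(-139)) = 1/81595 + (⅑)*(1/20)*(-1 - 140 - 278*√5/5) = 1/81595 + (⅑)*(1/20)*(-141 - 278*√5/5) = 1/81595 + (-47/60 - 139*√5/450) = -766981/979140 - 139*√5/450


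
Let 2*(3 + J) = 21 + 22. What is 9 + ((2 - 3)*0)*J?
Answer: 9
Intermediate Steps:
J = 37/2 (J = -3 + (21 + 22)/2 = -3 + (½)*43 = -3 + 43/2 = 37/2 ≈ 18.500)
9 + ((2 - 3)*0)*J = 9 + ((2 - 3)*0)*(37/2) = 9 - 1*0*(37/2) = 9 + 0*(37/2) = 9 + 0 = 9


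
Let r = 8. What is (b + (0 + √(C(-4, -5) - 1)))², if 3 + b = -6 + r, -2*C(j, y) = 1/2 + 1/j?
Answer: (4 - 3*I*√2)²/16 ≈ -0.125 - 2.1213*I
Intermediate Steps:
C(j, y) = -¼ - 1/(2*j) (C(j, y) = -(1/2 + 1/j)/2 = -(1*(½) + 1/j)/2 = -(½ + 1/j)/2 = -¼ - 1/(2*j))
b = -1 (b = -3 + (-6 + 8) = -3 + 2 = -1)
(b + (0 + √(C(-4, -5) - 1)))² = (-1 + (0 + √((¼)*(-2 - 1*(-4))/(-4) - 1)))² = (-1 + (0 + √((¼)*(-¼)*(-2 + 4) - 1)))² = (-1 + (0 + √((¼)*(-¼)*2 - 1)))² = (-1 + (0 + √(-⅛ - 1)))² = (-1 + (0 + √(-9/8)))² = (-1 + (0 + 3*I*√2/4))² = (-1 + 3*I*√2/4)²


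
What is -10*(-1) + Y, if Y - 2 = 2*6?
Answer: 24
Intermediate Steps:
Y = 14 (Y = 2 + 2*6 = 2 + 12 = 14)
-10*(-1) + Y = -10*(-1) + 14 = 10 + 14 = 24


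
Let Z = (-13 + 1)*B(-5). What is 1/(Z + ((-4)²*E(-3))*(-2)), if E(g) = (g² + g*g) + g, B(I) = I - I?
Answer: -1/480 ≈ -0.0020833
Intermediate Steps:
B(I) = 0
E(g) = g + 2*g² (E(g) = (g² + g²) + g = 2*g² + g = g + 2*g²)
Z = 0 (Z = (-13 + 1)*0 = -12*0 = 0)
1/(Z + ((-4)²*E(-3))*(-2)) = 1/(0 + ((-4)²*(-3*(1 + 2*(-3))))*(-2)) = 1/(0 + (16*(-3*(1 - 6)))*(-2)) = 1/(0 + (16*(-3*(-5)))*(-2)) = 1/(0 + (16*15)*(-2)) = 1/(0 + 240*(-2)) = 1/(0 - 480) = 1/(-480) = -1/480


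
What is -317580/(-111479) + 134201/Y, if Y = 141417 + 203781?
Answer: 124588574119/38482327842 ≈ 3.2376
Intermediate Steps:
Y = 345198
-317580/(-111479) + 134201/Y = -317580/(-111479) + 134201/345198 = -317580*(-1/111479) + 134201*(1/345198) = 317580/111479 + 134201/345198 = 124588574119/38482327842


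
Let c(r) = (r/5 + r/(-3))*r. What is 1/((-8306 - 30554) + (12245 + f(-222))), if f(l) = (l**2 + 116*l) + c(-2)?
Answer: -15/46253 ≈ -0.00032430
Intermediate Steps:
c(r) = -2*r**2/15 (c(r) = (r*(1/5) + r*(-1/3))*r = (r/5 - r/3)*r = (-2*r/15)*r = -2*r**2/15)
f(l) = -8/15 + l**2 + 116*l (f(l) = (l**2 + 116*l) - 2/15*(-2)**2 = (l**2 + 116*l) - 2/15*4 = (l**2 + 116*l) - 8/15 = -8/15 + l**2 + 116*l)
1/((-8306 - 30554) + (12245 + f(-222))) = 1/((-8306 - 30554) + (12245 + (-8/15 + (-222)**2 + 116*(-222)))) = 1/(-38860 + (12245 + (-8/15 + 49284 - 25752))) = 1/(-38860 + (12245 + 352972/15)) = 1/(-38860 + 536647/15) = 1/(-46253/15) = -15/46253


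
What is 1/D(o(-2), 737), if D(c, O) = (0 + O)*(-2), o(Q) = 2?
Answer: -1/1474 ≈ -0.00067843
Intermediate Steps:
D(c, O) = -2*O (D(c, O) = O*(-2) = -2*O)
1/D(o(-2), 737) = 1/(-2*737) = 1/(-1474) = -1/1474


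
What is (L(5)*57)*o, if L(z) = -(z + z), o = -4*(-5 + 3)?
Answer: -4560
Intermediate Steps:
o = 8 (o = -4*(-2) = -1*(-8) = 8)
L(z) = -2*z
(L(5)*57)*o = (-2*5*57)*8 = -10*57*8 = -570*8 = -4560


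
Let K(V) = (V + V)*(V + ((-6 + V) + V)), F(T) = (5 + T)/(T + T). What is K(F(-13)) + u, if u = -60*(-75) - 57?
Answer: 750339/169 ≈ 4439.9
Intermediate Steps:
F(T) = (5 + T)/(2*T) (F(T) = (5 + T)/((2*T)) = (5 + T)*(1/(2*T)) = (5 + T)/(2*T))
K(V) = 2*V*(-6 + 3*V) (K(V) = (2*V)*(V + (-6 + 2*V)) = (2*V)*(-6 + 3*V) = 2*V*(-6 + 3*V))
u = 4443 (u = 4500 - 57 = 4443)
K(F(-13)) + u = 6*((1/2)*(5 - 13)/(-13))*(-2 + (1/2)*(5 - 13)/(-13)) + 4443 = 6*((1/2)*(-1/13)*(-8))*(-2 + (1/2)*(-1/13)*(-8)) + 4443 = 6*(4/13)*(-2 + 4/13) + 4443 = 6*(4/13)*(-22/13) + 4443 = -528/169 + 4443 = 750339/169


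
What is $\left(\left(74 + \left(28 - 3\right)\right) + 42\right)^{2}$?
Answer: $19881$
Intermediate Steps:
$\left(\left(74 + \left(28 - 3\right)\right) + 42\right)^{2} = \left(\left(74 + 25\right) + 42\right)^{2} = \left(99 + 42\right)^{2} = 141^{2} = 19881$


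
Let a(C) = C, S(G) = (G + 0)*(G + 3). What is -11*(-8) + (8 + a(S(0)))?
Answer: 96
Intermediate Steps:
S(G) = G*(3 + G)
-11*(-8) + (8 + a(S(0))) = -11*(-8) + (8 + 0*(3 + 0)) = 88 + (8 + 0*3) = 88 + (8 + 0) = 88 + 8 = 96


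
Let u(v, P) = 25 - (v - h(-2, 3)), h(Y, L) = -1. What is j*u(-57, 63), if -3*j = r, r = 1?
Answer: -27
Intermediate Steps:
u(v, P) = 24 - v (u(v, P) = 25 - (v - 1*(-1)) = 25 - (v + 1) = 25 - (1 + v) = 25 + (-1 - v) = 24 - v)
j = -1/3 (j = -1/3*1 = -1/3 ≈ -0.33333)
j*u(-57, 63) = -(24 - 1*(-57))/3 = -(24 + 57)/3 = -1/3*81 = -27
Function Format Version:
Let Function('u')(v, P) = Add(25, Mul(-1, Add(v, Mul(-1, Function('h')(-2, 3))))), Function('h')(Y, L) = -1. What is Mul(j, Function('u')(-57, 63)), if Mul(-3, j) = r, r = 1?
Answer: -27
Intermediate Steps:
Function('u')(v, P) = Add(24, Mul(-1, v)) (Function('u')(v, P) = Add(25, Mul(-1, Add(v, Mul(-1, -1)))) = Add(25, Mul(-1, Add(v, 1))) = Add(25, Mul(-1, Add(1, v))) = Add(25, Add(-1, Mul(-1, v))) = Add(24, Mul(-1, v)))
j = Rational(-1, 3) (j = Mul(Rational(-1, 3), 1) = Rational(-1, 3) ≈ -0.33333)
Mul(j, Function('u')(-57, 63)) = Mul(Rational(-1, 3), Add(24, Mul(-1, -57))) = Mul(Rational(-1, 3), Add(24, 57)) = Mul(Rational(-1, 3), 81) = -27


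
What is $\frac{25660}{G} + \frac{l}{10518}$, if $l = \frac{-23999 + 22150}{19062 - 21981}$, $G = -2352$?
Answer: $- \frac{4689345529}{429828588} \approx -10.91$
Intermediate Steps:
$l = \frac{1849}{2919}$ ($l = - \frac{1849}{-2919} = \left(-1849\right) \left(- \frac{1}{2919}\right) = \frac{1849}{2919} \approx 0.63344$)
$\frac{25660}{G} + \frac{l}{10518} = \frac{25660}{-2352} + \frac{1849}{2919 \cdot 10518} = 25660 \left(- \frac{1}{2352}\right) + \frac{1849}{2919} \cdot \frac{1}{10518} = - \frac{6415}{588} + \frac{1849}{30702042} = - \frac{4689345529}{429828588}$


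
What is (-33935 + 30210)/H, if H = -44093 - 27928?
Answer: 3725/72021 ≈ 0.051721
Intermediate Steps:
H = -72021
(-33935 + 30210)/H = (-33935 + 30210)/(-72021) = -3725*(-1/72021) = 3725/72021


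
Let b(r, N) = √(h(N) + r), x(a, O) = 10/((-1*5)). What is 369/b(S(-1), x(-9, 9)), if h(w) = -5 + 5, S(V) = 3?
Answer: 123*√3 ≈ 213.04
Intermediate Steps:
h(w) = 0
x(a, O) = -2 (x(a, O) = 10/(-5) = 10*(-⅕) = -2)
b(r, N) = √r (b(r, N) = √(0 + r) = √r)
369/b(S(-1), x(-9, 9)) = 369/(√3) = 369*(√3/3) = 123*√3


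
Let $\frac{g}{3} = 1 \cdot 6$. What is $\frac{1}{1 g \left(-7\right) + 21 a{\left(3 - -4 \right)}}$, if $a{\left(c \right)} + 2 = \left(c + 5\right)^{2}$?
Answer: $\frac{1}{2856} \approx 0.00035014$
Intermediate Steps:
$a{\left(c \right)} = -2 + \left(5 + c\right)^{2}$ ($a{\left(c \right)} = -2 + \left(c + 5\right)^{2} = -2 + \left(5 + c\right)^{2}$)
$g = 18$ ($g = 3 \cdot 1 \cdot 6 = 3 \cdot 6 = 18$)
$\frac{1}{1 g \left(-7\right) + 21 a{\left(3 - -4 \right)}} = \frac{1}{1 \cdot 18 \left(-7\right) + 21 \left(-2 + \left(5 + \left(3 - -4\right)\right)^{2}\right)} = \frac{1}{18 \left(-7\right) + 21 \left(-2 + \left(5 + \left(3 + 4\right)\right)^{2}\right)} = \frac{1}{-126 + 21 \left(-2 + \left(5 + 7\right)^{2}\right)} = \frac{1}{-126 + 21 \left(-2 + 12^{2}\right)} = \frac{1}{-126 + 21 \left(-2 + 144\right)} = \frac{1}{-126 + 21 \cdot 142} = \frac{1}{-126 + 2982} = \frac{1}{2856}$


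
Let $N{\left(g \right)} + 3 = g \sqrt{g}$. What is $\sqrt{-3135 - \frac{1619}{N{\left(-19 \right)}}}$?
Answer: $\sqrt{\frac{7786 + 59565 i \sqrt{19}}{-3 - 19 i \sqrt{19}}} \approx 0.1744 - 55.985 i$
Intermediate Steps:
$N{\left(g \right)} = -3 + g^{\frac{3}{2}}$ ($N{\left(g \right)} = -3 + g \sqrt{g} = -3 + g^{\frac{3}{2}}$)
$\sqrt{-3135 - \frac{1619}{N{\left(-19 \right)}}} = \sqrt{-3135 - \frac{1619}{-3 + \left(-19\right)^{\frac{3}{2}}}} = \sqrt{-3135 - \frac{1619}{-3 - 19 i \sqrt{19}}}$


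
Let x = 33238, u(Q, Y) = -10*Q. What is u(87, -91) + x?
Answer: 32368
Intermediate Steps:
u(87, -91) + x = -10*87 + 33238 = -870 + 33238 = 32368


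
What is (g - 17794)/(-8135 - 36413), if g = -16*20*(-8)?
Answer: 7617/22274 ≈ 0.34197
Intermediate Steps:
g = 2560 (g = -320*(-8) = 2560)
(g - 17794)/(-8135 - 36413) = (2560 - 17794)/(-8135 - 36413) = -15234/(-44548) = -15234*(-1/44548) = 7617/22274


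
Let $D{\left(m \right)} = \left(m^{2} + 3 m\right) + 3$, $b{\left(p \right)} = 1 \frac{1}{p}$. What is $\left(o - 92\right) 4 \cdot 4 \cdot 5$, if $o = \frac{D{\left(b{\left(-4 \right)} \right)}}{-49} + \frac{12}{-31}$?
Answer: $- \frac{11232615}{1519} \approx -7394.7$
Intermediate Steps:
$b{\left(p \right)} = \frac{1}{p}$
$D{\left(m \right)} = 3 + m^{2} + 3 m$
$o = - \frac{10555}{24304}$ ($o = \frac{3 + \left(\frac{1}{-4}\right)^{2} + \frac{3}{-4}}{-49} + \frac{12}{-31} = \left(3 + \left(- \frac{1}{4}\right)^{2} + 3 \left(- \frac{1}{4}\right)\right) \left(- \frac{1}{49}\right) + 12 \left(- \frac{1}{31}\right) = \left(3 + \frac{1}{16} - \frac{3}{4}\right) \left(- \frac{1}{49}\right) - \frac{12}{31} = \frac{37}{16} \left(- \frac{1}{49}\right) - \frac{12}{31} = - \frac{37}{784} - \frac{12}{31} = - \frac{10555}{24304} \approx -0.43429$)
$\left(o - 92\right) 4 \cdot 4 \cdot 5 = \left(- \frac{10555}{24304} - 92\right) 4 \cdot 4 \cdot 5 = - \frac{2246523 \cdot 16 \cdot 5}{24304} = \left(- \frac{2246523}{24304}\right) 80 = - \frac{11232615}{1519}$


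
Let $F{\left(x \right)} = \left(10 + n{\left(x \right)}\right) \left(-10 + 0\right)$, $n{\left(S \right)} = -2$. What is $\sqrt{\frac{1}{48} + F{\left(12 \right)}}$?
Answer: $\frac{i \sqrt{11517}}{12} \approx 8.9431 i$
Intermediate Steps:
$F{\left(x \right)} = -80$ ($F{\left(x \right)} = \left(10 - 2\right) \left(-10 + 0\right) = 8 \left(-10\right) = -80$)
$\sqrt{\frac{1}{48} + F{\left(12 \right)}} = \sqrt{\frac{1}{48} - 80} = \sqrt{- \frac{3839}{48}} = \frac{i \sqrt{11517}}{12}$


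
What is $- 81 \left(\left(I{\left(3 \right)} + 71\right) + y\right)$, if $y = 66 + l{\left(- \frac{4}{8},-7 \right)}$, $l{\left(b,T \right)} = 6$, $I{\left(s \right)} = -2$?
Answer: $-11421$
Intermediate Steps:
$y = 72$ ($y = 66 + 6 = 72$)
$- 81 \left(\left(I{\left(3 \right)} + 71\right) + y\right) = - 81 \left(\left(-2 + 71\right) + 72\right) = - 81 \left(69 + 72\right) = \left(-81\right) 141 = -11421$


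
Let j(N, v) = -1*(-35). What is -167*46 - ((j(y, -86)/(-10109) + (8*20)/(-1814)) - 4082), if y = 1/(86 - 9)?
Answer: -33007066335/9168863 ≈ -3599.9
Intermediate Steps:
y = 1/77 ≈ 0.012987
j(N, v) = 35
-167*46 - ((j(y, -86)/(-10109) + (8*20)/(-1814)) - 4082) = -167*46 - ((35/(-10109) + (8*20)/(-1814)) - 4082) = -7682 - ((35*(-1/10109) + 160*(-1/1814)) - 4082) = -7682 - ((-35/10109 - 80/907) - 4082) = -7682 - (-840465/9168863 - 4082) = -7682 - 1*(-37428139231/9168863) = -7682 + 37428139231/9168863 = -33007066335/9168863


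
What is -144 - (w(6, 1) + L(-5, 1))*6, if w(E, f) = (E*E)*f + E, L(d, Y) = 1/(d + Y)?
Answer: -789/2 ≈ -394.50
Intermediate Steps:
L(d, Y) = 1/(Y + d)
w(E, f) = E + f*E² (w(E, f) = E²*f + E = f*E² + E = E + f*E²)
-144 - (w(6, 1) + L(-5, 1))*6 = -144 - (6*(1 + 6*1) + 1/(1 - 5))*6 = -144 - (6*(1 + 6) + 1/(-4))*6 = -144 - (6*7 - ¼)*6 = -144 - (42 - ¼)*6 = -144 - 167*6/4 = -144 - 1*501/2 = -144 - 501/2 = -789/2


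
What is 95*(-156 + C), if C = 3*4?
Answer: -13680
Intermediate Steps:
C = 12
95*(-156 + C) = 95*(-156 + 12) = 95*(-144) = -13680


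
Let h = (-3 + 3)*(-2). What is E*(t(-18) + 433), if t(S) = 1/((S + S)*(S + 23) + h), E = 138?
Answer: 1792597/30 ≈ 59753.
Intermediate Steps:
h = 0 (h = 0*(-2) = 0)
t(S) = 1/(2*S*(23 + S)) (t(S) = 1/((S + S)*(S + 23) + 0) = 1/((2*S)*(23 + S) + 0) = 1/(2*S*(23 + S) + 0) = 1/(2*S*(23 + S)))
E*(t(-18) + 433) = 138*((½)/(-18*(23 - 18)) + 433) = 138*((½)*(-1/18)/5 + 433) = 138*((½)*(-1/18)*(⅕) + 433) = 138*(-1/180 + 433) = 138*(77939/180) = 1792597/30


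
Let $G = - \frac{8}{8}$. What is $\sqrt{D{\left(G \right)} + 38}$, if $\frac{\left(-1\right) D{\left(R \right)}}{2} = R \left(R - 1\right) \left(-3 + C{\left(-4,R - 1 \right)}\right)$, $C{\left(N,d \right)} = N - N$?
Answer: $5 \sqrt{2} \approx 7.0711$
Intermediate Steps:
$C{\left(N,d \right)} = 0$
$G = -1$ ($G = \left(-8\right) \frac{1}{8} = -1$)
$D{\left(R \right)} = 6 R \left(-1 + R\right)$ ($D{\left(R \right)} = - 2 R \left(R - 1\right) \left(-3 + 0\right) = - 2 R \left(-1 + R\right) \left(-3\right) = - 2 \left(- 3 R \left(-1 + R\right)\right) = 6 R \left(-1 + R\right)$)
$\sqrt{D{\left(G \right)} + 38} = \sqrt{6 \left(-1\right) \left(-1 - 1\right) + 38} = \sqrt{6 \left(-1\right) \left(-2\right) + 38} = \sqrt{12 + 38} = \sqrt{50} = 5 \sqrt{2}$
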